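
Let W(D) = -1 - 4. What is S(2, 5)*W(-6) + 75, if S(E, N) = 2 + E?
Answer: 55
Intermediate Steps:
W(D) = -5
S(2, 5)*W(-6) + 75 = (2 + 2)*(-5) + 75 = 4*(-5) + 75 = -20 + 75 = 55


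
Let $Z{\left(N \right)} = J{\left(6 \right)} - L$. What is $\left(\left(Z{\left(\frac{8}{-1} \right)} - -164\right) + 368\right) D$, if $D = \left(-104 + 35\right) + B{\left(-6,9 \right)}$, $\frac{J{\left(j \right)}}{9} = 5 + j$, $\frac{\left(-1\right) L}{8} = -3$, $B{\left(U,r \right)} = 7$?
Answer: $-37634$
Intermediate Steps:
$L = 24$ ($L = \left(-8\right) \left(-3\right) = 24$)
$J{\left(j \right)} = 45 + 9 j$ ($J{\left(j \right)} = 9 \left(5 + j\right) = 45 + 9 j$)
$D = -62$ ($D = \left(-104 + 35\right) + 7 = -69 + 7 = -62$)
$Z{\left(N \right)} = 75$ ($Z{\left(N \right)} = \left(45 + 9 \cdot 6\right) - 24 = \left(45 + 54\right) - 24 = 99 - 24 = 75$)
$\left(\left(Z{\left(\frac{8}{-1} \right)} - -164\right) + 368\right) D = \left(\left(75 - -164\right) + 368\right) \left(-62\right) = \left(\left(75 + 164\right) + 368\right) \left(-62\right) = \left(239 + 368\right) \left(-62\right) = 607 \left(-62\right) = -37634$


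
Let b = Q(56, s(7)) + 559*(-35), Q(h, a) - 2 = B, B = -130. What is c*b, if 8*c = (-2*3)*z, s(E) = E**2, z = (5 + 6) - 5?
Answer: 177237/2 ≈ 88619.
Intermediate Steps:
z = 6 (z = 11 - 5 = 6)
Q(h, a) = -128 (Q(h, a) = 2 - 130 = -128)
b = -19693 (b = -128 + 559*(-35) = -128 - 19565 = -19693)
c = -9/2 (c = (-2*3*6)/8 = (-6*6)/8 = (1/8)*(-36) = -9/2 ≈ -4.5000)
c*b = -9/2*(-19693) = 177237/2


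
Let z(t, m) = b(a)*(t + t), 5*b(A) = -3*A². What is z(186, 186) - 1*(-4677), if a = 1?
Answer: 22269/5 ≈ 4453.8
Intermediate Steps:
b(A) = -3*A²/5 (b(A) = (-3*A²)/5 = -3*A²/5)
z(t, m) = -6*t/5 (z(t, m) = (-⅗*1²)*(t + t) = (-⅗*1)*(2*t) = -6*t/5)
z(186, 186) - 1*(-4677) = -6/5*186 - 1*(-4677) = -1116/5 + 4677 = 22269/5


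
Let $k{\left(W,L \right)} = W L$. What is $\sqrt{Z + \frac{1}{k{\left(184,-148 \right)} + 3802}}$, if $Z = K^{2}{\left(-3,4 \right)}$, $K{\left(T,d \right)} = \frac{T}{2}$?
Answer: $\frac{\sqrt{1235147595}}{23430} \approx 1.5$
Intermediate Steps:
$K{\left(T,d \right)} = \frac{T}{2}$ ($K{\left(T,d \right)} = T \frac{1}{2} = \frac{T}{2}$)
$k{\left(W,L \right)} = L W$
$Z = \frac{9}{4}$ ($Z = \left(\frac{1}{2} \left(-3\right)\right)^{2} = \left(- \frac{3}{2}\right)^{2} = \frac{9}{4} \approx 2.25$)
$\sqrt{Z + \frac{1}{k{\left(184,-148 \right)} + 3802}} = \sqrt{\frac{9}{4} + \frac{1}{\left(-148\right) 184 + 3802}} = \sqrt{\frac{9}{4} + \frac{1}{-27232 + 3802}} = \sqrt{\frac{9}{4} + \frac{1}{-23430}} = \sqrt{\frac{9}{4} - \frac{1}{23430}} = \sqrt{\frac{105433}{46860}} = \frac{\sqrt{1235147595}}{23430}$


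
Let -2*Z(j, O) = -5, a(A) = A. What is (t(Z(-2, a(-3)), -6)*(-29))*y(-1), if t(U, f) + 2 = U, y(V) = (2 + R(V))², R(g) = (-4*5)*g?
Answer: -7018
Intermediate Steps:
R(g) = -20*g
Z(j, O) = 5/2 (Z(j, O) = -½*(-5) = 5/2)
y(V) = (2 - 20*V)²
t(U, f) = -2 + U
(t(Z(-2, a(-3)), -6)*(-29))*y(-1) = ((-2 + 5/2)*(-29))*(4*(-1 + 10*(-1))²) = ((½)*(-29))*(4*(-1 - 10)²) = -58*(-11)² = -58*121 = -29/2*484 = -7018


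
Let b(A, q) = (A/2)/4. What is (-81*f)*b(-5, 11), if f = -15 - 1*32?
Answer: -19035/8 ≈ -2379.4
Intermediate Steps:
f = -47 (f = -15 - 32 = -47)
b(A, q) = A/8 (b(A, q) = (A*(½))*(¼) = (A/2)*(¼) = A/8)
(-81*f)*b(-5, 11) = (-81*(-47))*((⅛)*(-5)) = 3807*(-5/8) = -19035/8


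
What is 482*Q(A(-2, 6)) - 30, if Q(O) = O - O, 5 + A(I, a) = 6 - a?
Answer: -30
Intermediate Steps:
A(I, a) = 1 - a (A(I, a) = -5 + (6 - a) = 1 - a)
Q(O) = 0
482*Q(A(-2, 6)) - 30 = 482*0 - 30 = 0 - 30 = -30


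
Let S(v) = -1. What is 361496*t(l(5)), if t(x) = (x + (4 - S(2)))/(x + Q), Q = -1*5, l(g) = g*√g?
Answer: 542244 + 180748*√5 ≈ 9.4641e+5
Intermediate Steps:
l(g) = g^(3/2)
Q = -5
t(x) = (5 + x)/(-5 + x) (t(x) = (x + (4 - 1*(-1)))/(x - 5) = (x + (4 + 1))/(-5 + x) = (x + 5)/(-5 + x) = (5 + x)/(-5 + x))
361496*t(l(5)) = 361496*((5 + 5^(3/2))/(-5 + 5^(3/2))) = 361496*((5 + 5*√5)/(-5 + 5*√5)) = 361496*(5 + 5*√5)/(-5 + 5*√5)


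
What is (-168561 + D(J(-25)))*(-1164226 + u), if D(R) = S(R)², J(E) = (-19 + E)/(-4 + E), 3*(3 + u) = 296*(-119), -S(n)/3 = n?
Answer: 166684830328149/841 ≈ 1.9820e+11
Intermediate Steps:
S(n) = -3*n
u = -35233/3 (u = -3 + (296*(-119))/3 = -3 + (⅓)*(-35224) = -3 - 35224/3 = -35233/3 ≈ -11744.)
J(E) = (-19 + E)/(-4 + E)
D(R) = 9*R² (D(R) = (-3*R)² = 9*R²)
(-168561 + D(J(-25)))*(-1164226 + u) = (-168561 + 9*((-19 - 25)/(-4 - 25))²)*(-1164226 - 35233/3) = (-168561 + 9*(-44/(-29))²)*(-3527911/3) = (-168561 + 9*(-1/29*(-44))²)*(-3527911/3) = (-168561 + 9*(44/29)²)*(-3527911/3) = (-168561 + 9*(1936/841))*(-3527911/3) = (-168561 + 17424/841)*(-3527911/3) = -141742377/841*(-3527911/3) = 166684830328149/841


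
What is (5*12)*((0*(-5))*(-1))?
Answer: 0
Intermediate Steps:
(5*12)*((0*(-5))*(-1)) = 60*(0*(-1)) = 60*0 = 0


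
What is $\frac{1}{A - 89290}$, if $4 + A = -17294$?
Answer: $- \frac{1}{106588} \approx -9.3819 \cdot 10^{-6}$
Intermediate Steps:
$A = -17298$ ($A = -4 - 17294 = -17298$)
$\frac{1}{A - 89290} = \frac{1}{-17298 - 89290} = \frac{1}{-106588} = - \frac{1}{106588}$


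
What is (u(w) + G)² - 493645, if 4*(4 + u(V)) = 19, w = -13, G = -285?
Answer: -6605551/16 ≈ -4.1285e+5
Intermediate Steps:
u(V) = ¾ (u(V) = -4 + (¼)*19 = -4 + 19/4 = ¾)
(u(w) + G)² - 493645 = (¾ - 285)² - 493645 = (-1137/4)² - 493645 = 1292769/16 - 493645 = -6605551/16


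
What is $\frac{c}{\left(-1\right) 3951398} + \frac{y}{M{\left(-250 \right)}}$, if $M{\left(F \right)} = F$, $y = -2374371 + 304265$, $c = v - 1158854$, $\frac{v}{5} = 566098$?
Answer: $\frac{2044848699797}{246962375} \approx 8280.0$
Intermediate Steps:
$v = 2830490$ ($v = 5 \cdot 566098 = 2830490$)
$c = 1671636$ ($c = 2830490 - 1158854 = 1671636$)
$y = -2070106$
$\frac{c}{\left(-1\right) 3951398} + \frac{y}{M{\left(-250 \right)}} = \frac{1671636}{\left(-1\right) 3951398} - \frac{2070106}{-250} = \frac{1671636}{-3951398} - - \frac{1035053}{125} = 1671636 \left(- \frac{1}{3951398}\right) + \frac{1035053}{125} = - \frac{835818}{1975699} + \frac{1035053}{125} = \frac{2044848699797}{246962375}$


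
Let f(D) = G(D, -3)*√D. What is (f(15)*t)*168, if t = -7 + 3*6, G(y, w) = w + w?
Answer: -11088*√15 ≈ -42944.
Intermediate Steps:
G(y, w) = 2*w
f(D) = -6*√D (f(D) = (2*(-3))*√D = -6*√D)
t = 11 (t = -7 + 18 = 11)
(f(15)*t)*168 = (-6*√15*11)*168 = -66*√15*168 = -11088*√15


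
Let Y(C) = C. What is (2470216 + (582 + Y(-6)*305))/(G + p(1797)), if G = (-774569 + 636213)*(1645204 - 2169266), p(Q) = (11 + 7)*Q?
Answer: 1234484/36253577209 ≈ 3.4051e-5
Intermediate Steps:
p(Q) = 18*Q
G = 72507122072 (G = -138356*(-524062) = 72507122072)
(2470216 + (582 + Y(-6)*305))/(G + p(1797)) = (2470216 + (582 - 6*305))/(72507122072 + 18*1797) = (2470216 + (582 - 1830))/(72507122072 + 32346) = (2470216 - 1248)/72507154418 = 2468968*(1/72507154418) = 1234484/36253577209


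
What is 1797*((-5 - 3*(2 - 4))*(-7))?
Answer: -12579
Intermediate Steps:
1797*((-5 - 3*(2 - 4))*(-7)) = 1797*((-5 - 3*(-2))*(-7)) = 1797*((-5 + 6)*(-7)) = 1797*(1*(-7)) = 1797*(-7) = -12579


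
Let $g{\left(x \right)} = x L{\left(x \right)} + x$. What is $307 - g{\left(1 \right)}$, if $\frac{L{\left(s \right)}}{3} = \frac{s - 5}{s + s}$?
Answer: $312$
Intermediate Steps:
$L{\left(s \right)} = \frac{3 \left(-5 + s\right)}{2 s}$ ($L{\left(s \right)} = 3 \frac{s - 5}{s + s} = 3 \frac{-5 + s}{2 s} = \frac{3 \left(-5 + s\right)}{2 s}$)
$g{\left(x \right)} = - \frac{15}{2} + \frac{5 x}{2}$ ($g{\left(x \right)} = x \frac{3 \left(-5 + x\right)}{2 x} + x = \left(- \frac{15}{2} + \frac{3 x}{2}\right) + x = - \frac{15}{2} + \frac{5 x}{2}$)
$307 - g{\left(1 \right)} = 307 - \left(- \frac{15}{2} + \frac{5}{2} \cdot 1\right) = 307 - \left(- \frac{15}{2} + \frac{5}{2}\right) = 307 - -5 = 307 + 5 = 312$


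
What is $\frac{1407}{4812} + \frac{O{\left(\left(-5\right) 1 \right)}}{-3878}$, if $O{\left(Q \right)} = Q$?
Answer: $\frac{913401}{3110156} \approx 0.29368$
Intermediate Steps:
$\frac{1407}{4812} + \frac{O{\left(\left(-5\right) 1 \right)}}{-3878} = \frac{1407}{4812} + \frac{\left(-5\right) 1}{-3878} = 1407 \cdot \frac{1}{4812} - - \frac{5}{3878} = \frac{469}{1604} + \frac{5}{3878} = \frac{913401}{3110156}$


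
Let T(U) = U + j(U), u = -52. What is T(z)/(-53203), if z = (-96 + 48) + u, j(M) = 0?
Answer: 100/53203 ≈ 0.0018796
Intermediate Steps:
z = -100 (z = (-96 + 48) - 52 = -48 - 52 = -100)
T(U) = U (T(U) = U + 0 = U)
T(z)/(-53203) = -100/(-53203) = -100*(-1/53203) = 100/53203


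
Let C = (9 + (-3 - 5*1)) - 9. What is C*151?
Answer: -1208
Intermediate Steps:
C = -8 (C = (9 + (-3 - 5)) - 9 = (9 - 8) - 9 = 1 - 9 = -8)
C*151 = -8*151 = -1208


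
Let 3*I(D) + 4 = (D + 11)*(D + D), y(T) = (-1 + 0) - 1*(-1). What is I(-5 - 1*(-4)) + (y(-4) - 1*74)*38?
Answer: -2820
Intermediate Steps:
y(T) = 0 (y(T) = -1 + 1 = 0)
I(D) = -4/3 + 2*D*(11 + D)/3 (I(D) = -4/3 + ((D + 11)*(D + D))/3 = -4/3 + ((11 + D)*(2*D))/3 = -4/3 + (2*D*(11 + D))/3 = -4/3 + 2*D*(11 + D)/3)
I(-5 - 1*(-4)) + (y(-4) - 1*74)*38 = (-4/3 + 2*(-5 - 1*(-4))²/3 + 22*(-5 - 1*(-4))/3) + (0 - 1*74)*38 = (-4/3 + 2*(-5 + 4)²/3 + 22*(-5 + 4)/3) + (0 - 74)*38 = (-4/3 + (⅔)*(-1)² + (22/3)*(-1)) - 74*38 = (-4/3 + (⅔)*1 - 22/3) - 2812 = (-4/3 + ⅔ - 22/3) - 2812 = -8 - 2812 = -2820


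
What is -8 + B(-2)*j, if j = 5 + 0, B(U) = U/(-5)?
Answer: -6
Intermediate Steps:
B(U) = -U/5 (B(U) = U*(-⅕) = -U/5)
j = 5
-8 + B(-2)*j = -8 - ⅕*(-2)*5 = -8 + (⅖)*5 = -8 + 2 = -6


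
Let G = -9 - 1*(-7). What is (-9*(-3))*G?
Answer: -54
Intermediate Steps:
G = -2 (G = -9 + 7 = -2)
(-9*(-3))*G = -9*(-3)*(-2) = 27*(-2) = -54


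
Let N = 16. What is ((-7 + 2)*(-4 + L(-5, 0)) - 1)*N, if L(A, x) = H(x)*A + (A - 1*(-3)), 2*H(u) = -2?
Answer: 64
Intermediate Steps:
H(u) = -1 (H(u) = (1/2)*(-2) = -1)
L(A, x) = 3 (L(A, x) = -A + (A - 1*(-3)) = -A + (A + 3) = -A + (3 + A) = 3)
((-7 + 2)*(-4 + L(-5, 0)) - 1)*N = ((-7 + 2)*(-4 + 3) - 1)*16 = (-5*(-1) - 1)*16 = (5 - 1)*16 = 4*16 = 64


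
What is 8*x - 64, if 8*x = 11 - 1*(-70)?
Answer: 17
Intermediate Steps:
x = 81/8 (x = (11 - 1*(-70))/8 = (11 + 70)/8 = (⅛)*81 = 81/8 ≈ 10.125)
8*x - 64 = 8*(81/8) - 64 = 81 - 64 = 17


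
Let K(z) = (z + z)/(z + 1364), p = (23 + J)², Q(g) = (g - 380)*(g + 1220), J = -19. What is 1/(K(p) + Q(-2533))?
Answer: 345/1319545313 ≈ 2.6145e-7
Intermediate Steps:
Q(g) = (-380 + g)*(1220 + g)
p = 16 (p = (23 - 19)² = 4² = 16)
K(z) = 2*z/(1364 + z) (K(z) = (2*z)/(1364 + z) = 2*z/(1364 + z))
1/(K(p) + Q(-2533)) = 1/(2*16/(1364 + 16) + (-463600 + (-2533)² + 840*(-2533))) = 1/(2*16/1380 + (-463600 + 6416089 - 2127720)) = 1/(2*16*(1/1380) + 3824769) = 1/(8/345 + 3824769) = 1/(1319545313/345) = 345/1319545313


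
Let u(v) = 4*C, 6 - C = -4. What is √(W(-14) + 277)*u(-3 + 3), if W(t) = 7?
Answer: 80*√71 ≈ 674.09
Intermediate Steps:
C = 10 (C = 6 - 1*(-4) = 6 + 4 = 10)
u(v) = 40 (u(v) = 4*10 = 40)
√(W(-14) + 277)*u(-3 + 3) = √(7 + 277)*40 = √284*40 = (2*√71)*40 = 80*√71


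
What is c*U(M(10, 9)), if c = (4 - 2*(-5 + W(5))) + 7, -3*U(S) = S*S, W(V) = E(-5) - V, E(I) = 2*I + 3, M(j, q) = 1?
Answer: -15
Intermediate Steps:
E(I) = 3 + 2*I
W(V) = -7 - V (W(V) = (3 + 2*(-5)) - V = (3 - 10) - V = -7 - V)
U(S) = -S²/3 (U(S) = -S*S/3 = -S²/3)
c = 45 (c = (4 - 2*(-5 + (-7 - 1*5))) + 7 = (4 - 2*(-5 + (-7 - 5))) + 7 = (4 - 2*(-5 - 12)) + 7 = (4 - 2*(-17)) + 7 = (4 + 34) + 7 = 38 + 7 = 45)
c*U(M(10, 9)) = 45*(-⅓*1²) = 45*(-⅓*1) = 45*(-⅓) = -15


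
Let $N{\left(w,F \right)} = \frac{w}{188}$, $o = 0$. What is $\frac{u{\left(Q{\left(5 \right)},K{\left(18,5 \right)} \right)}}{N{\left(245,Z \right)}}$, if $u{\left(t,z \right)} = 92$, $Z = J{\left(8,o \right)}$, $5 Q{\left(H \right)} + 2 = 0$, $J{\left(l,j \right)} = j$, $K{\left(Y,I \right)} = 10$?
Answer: $\frac{17296}{245} \approx 70.596$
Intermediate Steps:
$Q{\left(H \right)} = - \frac{2}{5}$ ($Q{\left(H \right)} = - \frac{2}{5} + \frac{1}{5} \cdot 0 = - \frac{2}{5} + 0 = - \frac{2}{5}$)
$Z = 0$
$N{\left(w,F \right)} = \frac{w}{188}$ ($N{\left(w,F \right)} = w \frac{1}{188} = \frac{w}{188}$)
$\frac{u{\left(Q{\left(5 \right)},K{\left(18,5 \right)} \right)}}{N{\left(245,Z \right)}} = \frac{92}{\frac{1}{188} \cdot 245} = \frac{92}{\frac{245}{188}} = 92 \cdot \frac{188}{245} = \frac{17296}{245}$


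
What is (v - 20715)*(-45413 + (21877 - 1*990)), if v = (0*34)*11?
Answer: 508056090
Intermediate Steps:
v = 0 (v = 0*11 = 0)
(v - 20715)*(-45413 + (21877 - 1*990)) = (0 - 20715)*(-45413 + (21877 - 1*990)) = -20715*(-45413 + (21877 - 990)) = -20715*(-45413 + 20887) = -20715*(-24526) = 508056090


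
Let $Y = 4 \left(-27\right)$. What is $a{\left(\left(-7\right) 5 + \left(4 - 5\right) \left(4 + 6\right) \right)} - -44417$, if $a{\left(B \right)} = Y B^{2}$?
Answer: $-174283$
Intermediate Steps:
$Y = -108$
$a{\left(B \right)} = - 108 B^{2}$
$a{\left(\left(-7\right) 5 + \left(4 - 5\right) \left(4 + 6\right) \right)} - -44417 = - 108 \left(\left(-7\right) 5 + \left(4 - 5\right) \left(4 + 6\right)\right)^{2} - -44417 = - 108 \left(-35 - 10\right)^{2} + 44417 = - 108 \left(-45\right)^{2} + 44417 = \left(-108\right) 2025 + 44417 = -218700 + 44417 = -174283$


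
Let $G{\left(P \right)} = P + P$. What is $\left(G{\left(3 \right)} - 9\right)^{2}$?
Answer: $9$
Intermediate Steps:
$G{\left(P \right)} = 2 P$
$\left(G{\left(3 \right)} - 9\right)^{2} = \left(2 \cdot 3 - 9\right)^{2} = \left(6 - 9\right)^{2} = \left(-3\right)^{2} = 9$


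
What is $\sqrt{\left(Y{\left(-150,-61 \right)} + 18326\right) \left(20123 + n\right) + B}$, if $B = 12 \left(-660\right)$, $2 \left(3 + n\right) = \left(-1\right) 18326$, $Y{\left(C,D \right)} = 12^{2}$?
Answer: $\sqrt{202367870} \approx 14226.0$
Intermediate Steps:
$Y{\left(C,D \right)} = 144$
$n = -9166$ ($n = -3 + \frac{\left(-1\right) 18326}{2} = -3 + \frac{1}{2} \left(-18326\right) = -3 - 9163 = -9166$)
$B = -7920$
$\sqrt{\left(Y{\left(-150,-61 \right)} + 18326\right) \left(20123 + n\right) + B} = \sqrt{\left(144 + 18326\right) \left(20123 - 9166\right) - 7920} = \sqrt{18470 \cdot 10957 - 7920} = \sqrt{202375790 - 7920} = \sqrt{202367870}$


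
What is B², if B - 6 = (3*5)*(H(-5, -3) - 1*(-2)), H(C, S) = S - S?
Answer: 1296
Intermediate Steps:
H(C, S) = 0
B = 36 (B = 6 + (3*5)*(0 - 1*(-2)) = 6 + 15*(0 + 2) = 6 + 15*2 = 6 + 30 = 36)
B² = 36² = 1296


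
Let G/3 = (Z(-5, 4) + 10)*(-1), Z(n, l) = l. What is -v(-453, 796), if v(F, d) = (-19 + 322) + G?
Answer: -261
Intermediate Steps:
G = -42 (G = 3*((4 + 10)*(-1)) = 3*(14*(-1)) = 3*(-14) = -42)
v(F, d) = 261 (v(F, d) = (-19 + 322) - 42 = 303 - 42 = 261)
-v(-453, 796) = -1*261 = -261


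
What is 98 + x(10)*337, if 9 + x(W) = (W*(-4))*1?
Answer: -16415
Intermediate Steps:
x(W) = -9 - 4*W (x(W) = -9 + (W*(-4))*1 = -9 - 4*W*1 = -9 - 4*W)
98 + x(10)*337 = 98 + (-9 - 4*10)*337 = 98 + (-9 - 40)*337 = 98 - 49*337 = 98 - 16513 = -16415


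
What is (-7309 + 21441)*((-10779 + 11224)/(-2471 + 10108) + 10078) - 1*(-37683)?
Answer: 1087973148363/7637 ≈ 1.4246e+8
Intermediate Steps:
(-7309 + 21441)*((-10779 + 11224)/(-2471 + 10108) + 10078) - 1*(-37683) = 14132*(445/7637 + 10078) + 37683 = 14132*(76966131/7637) + 37683 = 1087685363292/7637 + 37683 = 1087973148363/7637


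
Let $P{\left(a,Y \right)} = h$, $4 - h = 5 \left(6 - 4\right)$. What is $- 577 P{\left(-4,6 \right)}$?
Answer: $3462$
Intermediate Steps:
$h = -6$ ($h = 4 - 5 \left(6 - 4\right) = 4 - 5 \cdot 2 = 4 - 10 = -6$)
$P{\left(a,Y \right)} = -6$
$- 577 P{\left(-4,6 \right)} = \left(-577\right) \left(-6\right) = 3462$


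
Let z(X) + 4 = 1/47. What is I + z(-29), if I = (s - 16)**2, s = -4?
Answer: 18613/47 ≈ 396.02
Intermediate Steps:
z(X) = -187/47 (z(X) = -4 + 1/47 = -187/47)
I = 400 (I = (-4 - 16)**2 = (-20)**2 = 400)
I + z(-29) = 400 - 187/47 = 18613/47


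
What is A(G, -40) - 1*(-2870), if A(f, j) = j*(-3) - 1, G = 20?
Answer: 2989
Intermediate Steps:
A(f, j) = -1 - 3*j (A(f, j) = -3*j - 1 = -1 - 3*j)
A(G, -40) - 1*(-2870) = (-1 - 3*(-40)) - 1*(-2870) = (-1 + 120) + 2870 = 119 + 2870 = 2989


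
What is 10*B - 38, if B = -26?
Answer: -298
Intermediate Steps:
10*B - 38 = 10*(-26) - 38 = -260 - 38 = -298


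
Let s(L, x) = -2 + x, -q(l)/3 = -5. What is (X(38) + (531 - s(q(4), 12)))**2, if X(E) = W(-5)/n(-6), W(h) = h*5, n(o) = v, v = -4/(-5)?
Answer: 3837681/16 ≈ 2.3986e+5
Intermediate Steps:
v = 4/5 (v = -4*(-1/5) = 4/5 ≈ 0.80000)
n(o) = 4/5
q(l) = 15 (q(l) = -3*(-5) = 15)
W(h) = 5*h
X(E) = -125/4 (X(E) = (5*(-5))/(4/5) = -25*5/4 = -125/4)
(X(38) + (531 - s(q(4), 12)))**2 = (-125/4 + (531 - (-2 + 12)))**2 = (-125/4 + (531 - 1*10))**2 = (-125/4 + (531 - 10))**2 = (-125/4 + 521)**2 = (1959/4)**2 = 3837681/16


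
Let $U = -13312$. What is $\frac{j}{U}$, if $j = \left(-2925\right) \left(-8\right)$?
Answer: $- \frac{225}{128} \approx -1.7578$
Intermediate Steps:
$j = 23400$
$\frac{j}{U} = \frac{23400}{-13312} = 23400 \left(- \frac{1}{13312}\right) = - \frac{225}{128}$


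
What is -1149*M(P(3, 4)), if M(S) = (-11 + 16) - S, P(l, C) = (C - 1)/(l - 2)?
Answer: -2298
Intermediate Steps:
P(l, C) = (-1 + C)/(-2 + l)
M(S) = 5 - S
-1149*M(P(3, 4)) = -1149*(5 - (-1 + 4)/(-2 + 3)) = -1149*(5 - 3/1) = -1149*(5 - 3) = -1149*2 = -2298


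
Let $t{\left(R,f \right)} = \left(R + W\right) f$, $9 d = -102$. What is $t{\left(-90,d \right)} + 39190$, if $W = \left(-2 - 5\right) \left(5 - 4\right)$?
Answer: $\frac{120868}{3} \approx 40289.0$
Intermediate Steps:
$d = - \frac{34}{3}$ ($d = \frac{1}{9} \left(-102\right) = - \frac{34}{3} \approx -11.333$)
$W = -7$ ($W = \left(-7\right) 1 = -7$)
$t{\left(R,f \right)} = f \left(-7 + R\right)$ ($t{\left(R,f \right)} = \left(R - 7\right) f = \left(-7 + R\right) f = f \left(-7 + R\right)$)
$t{\left(-90,d \right)} + 39190 = - \frac{34 \left(-7 - 90\right)}{3} + 39190 = \left(- \frac{34}{3}\right) \left(-97\right) + 39190 = \frac{3298}{3} + 39190 = \frac{120868}{3}$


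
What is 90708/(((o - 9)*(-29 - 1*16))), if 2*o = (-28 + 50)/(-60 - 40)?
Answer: 604720/2733 ≈ 221.27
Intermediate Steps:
o = -11/100 (o = ((-28 + 50)/(-60 - 40))/2 = (22/(-100))/2 = (22*(-1/100))/2 = (½)*(-11/50) = -11/100 ≈ -0.11000)
90708/(((o - 9)*(-29 - 1*16))) = 90708/(((-11/100 - 9)*(-29 - 1*16))) = 90708/((-911*(-29 - 16)/100)) = 90708/((-911/100*(-45))) = 90708/(8199/20) = 90708*(20/8199) = 604720/2733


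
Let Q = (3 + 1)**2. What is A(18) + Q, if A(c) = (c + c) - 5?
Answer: 47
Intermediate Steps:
Q = 16 (Q = 4**2 = 16)
A(c) = -5 + 2*c (A(c) = 2*c - 5 = -5 + 2*c)
A(18) + Q = (-5 + 2*18) + 16 = (-5 + 36) + 16 = 31 + 16 = 47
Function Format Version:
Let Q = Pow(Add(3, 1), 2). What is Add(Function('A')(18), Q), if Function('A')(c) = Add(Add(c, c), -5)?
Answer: 47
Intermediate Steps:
Q = 16 (Q = Pow(4, 2) = 16)
Function('A')(c) = Add(-5, Mul(2, c)) (Function('A')(c) = Add(Mul(2, c), -5) = Add(-5, Mul(2, c)))
Add(Function('A')(18), Q) = Add(Add(-5, Mul(2, 18)), 16) = Add(Add(-5, 36), 16) = Add(31, 16) = 47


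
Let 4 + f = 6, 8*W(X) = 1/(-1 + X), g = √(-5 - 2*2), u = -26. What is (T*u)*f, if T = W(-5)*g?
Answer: 13*I/4 ≈ 3.25*I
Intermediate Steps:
g = 3*I (g = √(-5 - 4) = √(-9) = 3*I ≈ 3.0*I)
W(X) = 1/(8*(-1 + X))
f = 2 (f = -4 + 6 = 2)
T = -I/16 (T = (1/(8*(-1 - 5)))*(3*I) = ((⅛)/(-6))*(3*I) = ((⅛)*(-⅙))*(3*I) = -I/16 ≈ -0.0625*I)
(T*u)*f = (-I/16*(-26))*2 = (13*I/8)*2 = 13*I/4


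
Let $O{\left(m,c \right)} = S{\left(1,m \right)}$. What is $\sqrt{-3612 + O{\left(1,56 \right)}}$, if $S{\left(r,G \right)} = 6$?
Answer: $i \sqrt{3606} \approx 60.05 i$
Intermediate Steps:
$O{\left(m,c \right)} = 6$
$\sqrt{-3612 + O{\left(1,56 \right)}} = \sqrt{-3612 + 6} = \sqrt{-3606} = i \sqrt{3606}$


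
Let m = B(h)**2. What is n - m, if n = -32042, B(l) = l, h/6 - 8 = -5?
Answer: -32366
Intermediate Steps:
h = 18 (h = 48 + 6*(-5) = 48 - 30 = 18)
m = 324 (m = 18**2 = 324)
n - m = -32042 - 1*324 = -32042 - 324 = -32366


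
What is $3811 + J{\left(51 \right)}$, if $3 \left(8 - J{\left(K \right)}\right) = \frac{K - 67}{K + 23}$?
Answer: $\frac{423917}{111} \approx 3819.1$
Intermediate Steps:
$J{\left(K \right)} = 8 - \frac{-67 + K}{3 \left(23 + K\right)}$ ($J{\left(K \right)} = 8 - \frac{\left(K - 67\right) \frac{1}{K + 23}}{3} = 8 - \frac{\left(-67 + K\right) \frac{1}{23 + K}}{3} = 8 - \frac{\frac{1}{23 + K} \left(-67 + K\right)}{3} = 8 - \frac{-67 + K}{3 \left(23 + K\right)}$)
$3811 + J{\left(51 \right)} = 3811 + \frac{619 + 23 \cdot 51}{3 \left(23 + 51\right)} = 3811 + \frac{619 + 1173}{3 \cdot 74} = 3811 + \frac{1}{3} \cdot \frac{1}{74} \cdot 1792 = 3811 + \frac{896}{111} = \frac{423917}{111}$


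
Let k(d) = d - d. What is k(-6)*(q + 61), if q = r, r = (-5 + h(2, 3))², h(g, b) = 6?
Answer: 0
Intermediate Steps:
k(d) = 0
r = 1 (r = (-5 + 6)² = 1² = 1)
q = 1
k(-6)*(q + 61) = 0*(1 + 61) = 0*62 = 0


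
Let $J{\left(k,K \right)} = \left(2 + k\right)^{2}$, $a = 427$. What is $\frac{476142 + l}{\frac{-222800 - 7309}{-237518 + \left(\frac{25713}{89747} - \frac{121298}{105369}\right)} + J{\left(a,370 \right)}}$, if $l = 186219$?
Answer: $\frac{1351258196970397163}{375457218845445990} \approx 3.599$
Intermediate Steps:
$\frac{476142 + l}{\frac{-222800 - 7309}{-237518 + \left(\frac{25713}{89747} - \frac{121298}{105369}\right)} + J{\left(a,370 \right)}} = \frac{476142 + 186219}{\frac{-222800 - 7309}{-237518 + \left(\frac{25713}{89747} - \frac{121298}{105369}\right)} + \left(2 + 427\right)^{2}} = \frac{662361}{- \frac{230109}{-237518 + \left(25713 \cdot \frac{1}{89747} - \frac{121298}{105369}\right)} + 429^{2}} = \frac{662361}{- \frac{230109}{-237518 + \left(\frac{25713}{89747} - \frac{121298}{105369}\right)} + 184041} = \frac{662361}{- \frac{230109}{-237518 - \frac{8176778509}{9456551643}} + 184041} = \frac{662361}{- \frac{230109}{- \frac{2246109409920583}{9456551643}} + 184041} = \frac{662361}{\left(-230109\right) \left(- \frac{9456551643}{2246109409920583}\right) + 184041} = \frac{662361}{\frac{5929257880161}{6120189127849} + 184041} = \frac{662361}{\frac{1126371656536337970}{6120189127849}} = 662361 \cdot \frac{6120189127849}{1126371656536337970} = \frac{1351258196970397163}{375457218845445990}$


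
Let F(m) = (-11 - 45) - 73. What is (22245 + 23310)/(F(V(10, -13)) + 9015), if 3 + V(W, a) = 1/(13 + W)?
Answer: 15185/2962 ≈ 5.1266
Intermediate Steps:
V(W, a) = -3 + 1/(13 + W)
F(m) = -129 (F(m) = -56 - 73 = -129)
(22245 + 23310)/(F(V(10, -13)) + 9015) = (22245 + 23310)/(-129 + 9015) = 45555/8886 = 45555*(1/8886) = 15185/2962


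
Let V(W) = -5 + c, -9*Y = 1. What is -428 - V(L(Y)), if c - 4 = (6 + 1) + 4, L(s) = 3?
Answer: -438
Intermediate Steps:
Y = -⅑ (Y = -⅑*1 = -⅑ ≈ -0.11111)
c = 15 (c = 4 + ((6 + 1) + 4) = 4 + (7 + 4) = 4 + 11 = 15)
V(W) = 10 (V(W) = -5 + 15 = 10)
-428 - V(L(Y)) = -428 - 1*10 = -428 - 10 = -438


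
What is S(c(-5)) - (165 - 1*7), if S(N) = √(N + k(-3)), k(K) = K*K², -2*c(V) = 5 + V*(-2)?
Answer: -158 + I*√138/2 ≈ -158.0 + 5.8737*I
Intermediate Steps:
c(V) = -5/2 + V (c(V) = -(5 + V*(-2))/2 = -(5 - 2*V)/2 = -5/2 + V)
k(K) = K³
S(N) = √(-27 + N) (S(N) = √(N + (-3)³) = √(N - 27) = √(-27 + N))
S(c(-5)) - (165 - 1*7) = √(-27 + (-5/2 - 5)) - (165 - 1*7) = √(-27 - 15/2) - (165 - 7) = √(-69/2) - 1*158 = I*√138/2 - 158 = -158 + I*√138/2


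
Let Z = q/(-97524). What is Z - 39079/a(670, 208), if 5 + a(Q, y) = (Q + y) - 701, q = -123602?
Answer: -22034191/97524 ≈ -225.94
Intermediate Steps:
a(Q, y) = -706 + Q + y (a(Q, y) = -5 + ((Q + y) - 701) = -5 + (-701 + Q + y) = -706 + Q + y)
Z = 61801/48762 (Z = -123602/(-97524) = -123602*(-1/97524) = 61801/48762 ≈ 1.2674)
Z - 39079/a(670, 208) = 61801/48762 - 39079/(-706 + 670 + 208) = 61801/48762 - 39079/172 = -22034191/97524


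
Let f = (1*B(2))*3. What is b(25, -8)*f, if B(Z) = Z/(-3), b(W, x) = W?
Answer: -50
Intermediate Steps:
B(Z) = -Z/3 (B(Z) = Z*(-1/3) = -Z/3)
f = -2 (f = (1*(-1/3*2))*3 = (1*(-2/3))*3 = -2/3*3 = -2)
b(25, -8)*f = 25*(-2) = -50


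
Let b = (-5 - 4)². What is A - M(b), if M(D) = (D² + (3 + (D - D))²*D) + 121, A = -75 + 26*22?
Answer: -6914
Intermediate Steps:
A = 497 (A = -75 + 572 = 497)
b = 81 (b = (-9)² = 81)
M(D) = 121 + D² + 9*D (M(D) = (D² + (3 + 0)²*D) + 121 = (D² + 3²*D) + 121 = (D² + 9*D) + 121 = 121 + D² + 9*D)
A - M(b) = 497 - (121 + 81² + 9*81) = 497 - (121 + 6561 + 729) = 497 - 1*7411 = 497 - 7411 = -6914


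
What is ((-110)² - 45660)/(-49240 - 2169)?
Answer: 33560/51409 ≈ 0.65280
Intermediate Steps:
((-110)² - 45660)/(-49240 - 2169) = (12100 - 45660)/(-51409) = -33560*(-1/51409) = 33560/51409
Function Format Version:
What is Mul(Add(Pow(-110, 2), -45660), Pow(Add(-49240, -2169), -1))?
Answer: Rational(33560, 51409) ≈ 0.65280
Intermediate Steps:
Mul(Add(Pow(-110, 2), -45660), Pow(Add(-49240, -2169), -1)) = Mul(Add(12100, -45660), Pow(-51409, -1)) = Mul(-33560, Rational(-1, 51409)) = Rational(33560, 51409)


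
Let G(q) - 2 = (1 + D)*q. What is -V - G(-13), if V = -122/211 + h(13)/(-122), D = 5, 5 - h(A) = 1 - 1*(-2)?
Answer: 985849/12871 ≈ 76.595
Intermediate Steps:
h(A) = 2 (h(A) = 5 - (1 - 1*(-2)) = 5 - (1 + 2) = 5 - 1*3 = 5 - 3 = 2)
V = -7653/12871 (V = -122/211 + 2/(-122) = -122*1/211 + 2*(-1/122) = -122/211 - 1/61 = -7653/12871 ≈ -0.59459)
G(q) = 2 + 6*q (G(q) = 2 + (1 + 5)*q = 2 + 6*q)
-V - G(-13) = -1*(-7653/12871) - (2 + 6*(-13)) = 7653/12871 - (2 - 78) = 7653/12871 - 1*(-76) = 7653/12871 + 76 = 985849/12871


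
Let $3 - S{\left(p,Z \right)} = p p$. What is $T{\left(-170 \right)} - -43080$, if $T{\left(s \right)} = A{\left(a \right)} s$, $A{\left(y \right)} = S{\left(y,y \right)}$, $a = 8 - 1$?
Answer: $50900$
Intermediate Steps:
$a = 7$ ($a = 8 - 1 = 7$)
$S{\left(p,Z \right)} = 3 - p^{2}$ ($S{\left(p,Z \right)} = 3 - p p = 3 - p^{2}$)
$A{\left(y \right)} = 3 - y^{2}$
$T{\left(s \right)} = - 46 s$ ($T{\left(s \right)} = \left(3 - 7^{2}\right) s = \left(3 - 49\right) s = - 46 s$)
$T{\left(-170 \right)} - -43080 = \left(-46\right) \left(-170\right) - -43080 = 7820 + 43080 = 50900$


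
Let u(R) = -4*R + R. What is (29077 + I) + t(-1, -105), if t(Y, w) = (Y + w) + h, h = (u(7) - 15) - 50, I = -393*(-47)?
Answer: 47356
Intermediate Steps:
u(R) = -3*R
I = 18471
h = -86 (h = (-3*7 - 15) - 50 = (-21 - 15) - 50 = -36 - 50 = -86)
t(Y, w) = -86 + Y + w (t(Y, w) = (Y + w) - 86 = -86 + Y + w)
(29077 + I) + t(-1, -105) = (29077 + 18471) + (-86 - 1 - 105) = 47548 - 192 = 47356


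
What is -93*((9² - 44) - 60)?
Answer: 2139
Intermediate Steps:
-93*((9² - 44) - 60) = -93*((81 - 44) - 60) = -93*(37 - 60) = -93*(-23) = 2139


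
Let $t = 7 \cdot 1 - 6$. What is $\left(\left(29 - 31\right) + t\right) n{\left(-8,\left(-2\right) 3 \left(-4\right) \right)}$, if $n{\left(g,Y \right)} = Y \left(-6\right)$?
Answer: $144$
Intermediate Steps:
$t = 1$ ($t = 7 - 6 = 1$)
$n{\left(g,Y \right)} = - 6 Y$
$\left(\left(29 - 31\right) + t\right) n{\left(-8,\left(-2\right) 3 \left(-4\right) \right)} = \left(\left(29 - 31\right) + 1\right) \left(- 6 \left(-2\right) 3 \left(-4\right)\right) = \left(-2 + 1\right) \left(- 6 \left(\left(-6\right) \left(-4\right)\right)\right) = - \left(-6\right) 24 = \left(-1\right) \left(-144\right) = 144$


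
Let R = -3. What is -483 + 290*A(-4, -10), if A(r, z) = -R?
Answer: 387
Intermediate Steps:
A(r, z) = 3 (A(r, z) = -1*(-3) = 3)
-483 + 290*A(-4, -10) = -483 + 290*3 = -483 + 870 = 387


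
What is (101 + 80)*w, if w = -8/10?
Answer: -724/5 ≈ -144.80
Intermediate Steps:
w = -⅘ (w = -8*⅒ = -⅘ ≈ -0.80000)
(101 + 80)*w = (101 + 80)*(-⅘) = 181*(-⅘) = -724/5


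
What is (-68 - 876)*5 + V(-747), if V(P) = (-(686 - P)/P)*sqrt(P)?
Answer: -4720 + 1433*I*sqrt(83)/249 ≈ -4720.0 + 52.431*I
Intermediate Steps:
V(P) = -(686 - P)/sqrt(P) (V(P) = (-(686 - P)/P)*sqrt(P) = -(686 - P)/sqrt(P))
(-68 - 876)*5 + V(-747) = (-68 - 876)*5 + (-686 - 747)/sqrt(-747) = -944*5 - I*sqrt(83)/249*(-1433) = -4720 + 1433*I*sqrt(83)/249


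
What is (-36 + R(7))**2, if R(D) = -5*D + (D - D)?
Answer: 5041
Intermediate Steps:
R(D) = -5*D (R(D) = -5*D + 0 = -5*D)
(-36 + R(7))**2 = (-36 - 5*7)**2 = (-36 - 35)**2 = (-71)**2 = 5041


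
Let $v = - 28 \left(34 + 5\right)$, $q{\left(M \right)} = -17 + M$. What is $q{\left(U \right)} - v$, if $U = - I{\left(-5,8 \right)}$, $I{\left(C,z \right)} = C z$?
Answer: $1115$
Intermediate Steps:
$U = 40$ ($U = - \left(-5\right) 8 = \left(-1\right) \left(-40\right) = 40$)
$v = -1092$ ($v = \left(-28\right) 39 = -1092$)
$q{\left(U \right)} - v = \left(-17 + 40\right) - -1092 = 23 + 1092 = 1115$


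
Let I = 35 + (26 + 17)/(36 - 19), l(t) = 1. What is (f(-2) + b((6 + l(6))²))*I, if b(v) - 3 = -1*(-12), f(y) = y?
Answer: 8294/17 ≈ 487.88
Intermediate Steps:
b(v) = 15 (b(v) = 3 - 1*(-12) = 3 + 12 = 15)
I = 638/17 (I = 35 + 43/17 = 638/17 ≈ 37.529)
(f(-2) + b((6 + l(6))²))*I = (-2 + 15)*(638/17) = 13*(638/17) = 8294/17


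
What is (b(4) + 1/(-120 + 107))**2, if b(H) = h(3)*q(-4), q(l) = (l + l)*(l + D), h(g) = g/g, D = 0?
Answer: 172225/169 ≈ 1019.1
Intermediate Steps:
h(g) = 1
q(l) = 2*l**2 (q(l) = (l + l)*(l + 0) = (2*l)*l = 2*l**2)
b(H) = 32 (b(H) = 1*(2*(-4)**2) = 1*(2*16) = 1*32 = 32)
(b(4) + 1/(-120 + 107))**2 = (32 + 1/(-120 + 107))**2 = (32 + 1/(-13))**2 = (32 - 1/13)**2 = (415/13)**2 = 172225/169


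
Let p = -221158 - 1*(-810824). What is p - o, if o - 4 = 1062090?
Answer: -472428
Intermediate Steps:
o = 1062094 (o = 4 + 1062090 = 1062094)
p = 589666 (p = -221158 + 810824 = 589666)
p - o = 589666 - 1*1062094 = 589666 - 1062094 = -472428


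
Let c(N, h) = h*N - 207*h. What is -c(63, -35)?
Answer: -5040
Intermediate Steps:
c(N, h) = -207*h + N*h (c(N, h) = N*h - 207*h = -207*h + N*h)
-c(63, -35) = -(-35)*(-207 + 63) = -(-35)*(-144) = -1*5040 = -5040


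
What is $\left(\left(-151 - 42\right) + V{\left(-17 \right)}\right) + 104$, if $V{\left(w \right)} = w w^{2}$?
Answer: $-5002$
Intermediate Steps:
$V{\left(w \right)} = w^{3}$
$\left(\left(-151 - 42\right) + V{\left(-17 \right)}\right) + 104 = \left(\left(-151 - 42\right) + \left(-17\right)^{3}\right) + 104 = \left(-193 - 4913\right) + 104 = -5106 + 104 = -5002$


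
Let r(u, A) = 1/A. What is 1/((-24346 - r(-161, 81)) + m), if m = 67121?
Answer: 81/3464774 ≈ 2.3378e-5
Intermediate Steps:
1/((-24346 - r(-161, 81)) + m) = 1/((-24346 - 1/81) + 67121) = 1/(-1972027/81 + 67121) = 1/(3464774/81) = 81/3464774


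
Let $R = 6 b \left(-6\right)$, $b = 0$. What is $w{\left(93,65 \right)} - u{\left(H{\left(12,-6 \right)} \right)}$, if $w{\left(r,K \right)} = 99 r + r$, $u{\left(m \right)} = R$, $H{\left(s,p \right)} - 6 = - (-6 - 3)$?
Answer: $9300$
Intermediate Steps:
$R = 0$ ($R = 6 \cdot 0 \left(-6\right) = 0 \left(-6\right) = 0$)
$H{\left(s,p \right)} = 15$ ($H{\left(s,p \right)} = 6 - \left(-6 - 3\right) = 6 - -9 = 6 + 9 = 15$)
$u{\left(m \right)} = 0$
$w{\left(r,K \right)} = 100 r$
$w{\left(93,65 \right)} - u{\left(H{\left(12,-6 \right)} \right)} = 100 \cdot 93 - 0 = 9300 + 0 = 9300$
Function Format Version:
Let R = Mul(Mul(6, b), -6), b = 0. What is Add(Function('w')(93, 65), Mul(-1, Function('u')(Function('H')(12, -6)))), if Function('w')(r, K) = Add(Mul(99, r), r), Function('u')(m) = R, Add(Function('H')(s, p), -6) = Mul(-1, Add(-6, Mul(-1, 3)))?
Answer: 9300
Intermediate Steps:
R = 0 (R = Mul(Mul(6, 0), -6) = Mul(0, -6) = 0)
Function('H')(s, p) = 15 (Function('H')(s, p) = Add(6, Mul(-1, Add(-6, Mul(-1, 3)))) = Add(6, Mul(-1, Add(-6, -3))) = Add(6, Mul(-1, -9)) = Add(6, 9) = 15)
Function('u')(m) = 0
Function('w')(r, K) = Mul(100, r)
Add(Function('w')(93, 65), Mul(-1, Function('u')(Function('H')(12, -6)))) = Add(Mul(100, 93), Mul(-1, 0)) = Add(9300, 0) = 9300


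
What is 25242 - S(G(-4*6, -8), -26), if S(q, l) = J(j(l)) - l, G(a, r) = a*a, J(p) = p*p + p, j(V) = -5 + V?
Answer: 24286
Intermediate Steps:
J(p) = p + p² (J(p) = p² + p = p + p²)
G(a, r) = a²
S(q, l) = -l + (-5 + l)*(-4 + l) (S(q, l) = (-5 + l)*(1 + (-5 + l)) - l = (-5 + l)*(-4 + l) - l = -l + (-5 + l)*(-4 + l))
25242 - S(G(-4*6, -8), -26) = 25242 - (-1*(-26) + (-5 - 26)*(-4 - 26)) = 25242 - (26 - 31*(-30)) = 25242 - (26 + 930) = 25242 - 1*956 = 25242 - 956 = 24286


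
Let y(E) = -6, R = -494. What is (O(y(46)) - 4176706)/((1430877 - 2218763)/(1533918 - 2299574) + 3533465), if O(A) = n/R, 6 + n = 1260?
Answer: -20786492692708/17585226528519 ≈ -1.1820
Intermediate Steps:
n = 1254 (n = -6 + 1260 = 1254)
O(A) = -33/13 (O(A) = 1254/(-494) = 1254*(-1/494) = -33/13)
(O(y(46)) - 4176706)/((1430877 - 2218763)/(1533918 - 2299574) + 3533465) = (-33/13 - 4176706)/((1430877 - 2218763)/(1533918 - 2299574) + 3533465) = -54297211/(13*(-787886/(-765656) + 3533465)) = -54297211/(13*(-787886*(-1/765656) + 3533465)) = -54297211/(13*(393943/382828 + 3533465)) = -54297211/(13*1352709732963/382828) = -54297211/13*382828/1352709732963 = -20786492692708/17585226528519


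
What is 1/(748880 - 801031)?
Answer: -1/52151 ≈ -1.9175e-5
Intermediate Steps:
1/(748880 - 801031) = 1/(-52151) = -1/52151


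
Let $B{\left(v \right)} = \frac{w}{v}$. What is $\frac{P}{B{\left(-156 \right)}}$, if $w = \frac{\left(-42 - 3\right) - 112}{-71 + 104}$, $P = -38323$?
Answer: $- \frac{197286804}{157} \approx -1.2566 \cdot 10^{6}$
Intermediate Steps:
$w = - \frac{157}{33}$ ($w = \frac{-45 - 112}{33} = \left(-157\right) \frac{1}{33} = - \frac{157}{33} \approx -4.7576$)
$B{\left(v \right)} = - \frac{157}{33 v}$
$\frac{P}{B{\left(-156 \right)}} = - \frac{38323}{\left(- \frac{157}{33}\right) \frac{1}{-156}} = - \frac{38323}{\left(- \frac{157}{33}\right) \left(- \frac{1}{156}\right)} = - \frac{38323}{\frac{157}{5148}} = \left(-38323\right) \frac{5148}{157} = - \frac{197286804}{157}$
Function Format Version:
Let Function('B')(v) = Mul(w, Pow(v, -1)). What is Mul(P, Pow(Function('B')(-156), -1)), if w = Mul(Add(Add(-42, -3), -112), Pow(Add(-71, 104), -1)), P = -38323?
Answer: Rational(-197286804, 157) ≈ -1.2566e+6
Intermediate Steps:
w = Rational(-157, 33) (w = Mul(Add(-45, -112), Pow(33, -1)) = Mul(-157, Rational(1, 33)) = Rational(-157, 33) ≈ -4.7576)
Function('B')(v) = Mul(Rational(-157, 33), Pow(v, -1))
Mul(P, Pow(Function('B')(-156), -1)) = Mul(-38323, Pow(Mul(Rational(-157, 33), Pow(-156, -1)), -1)) = Mul(-38323, Pow(Mul(Rational(-157, 33), Rational(-1, 156)), -1)) = Mul(-38323, Pow(Rational(157, 5148), -1)) = Mul(-38323, Rational(5148, 157)) = Rational(-197286804, 157)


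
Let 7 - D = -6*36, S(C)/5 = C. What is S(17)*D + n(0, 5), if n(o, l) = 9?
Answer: 18964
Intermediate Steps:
S(C) = 5*C
D = 223 (D = 7 - (-6)*36 = 7 - 1*(-216) = 7 + 216 = 223)
S(17)*D + n(0, 5) = (5*17)*223 + 9 = 85*223 + 9 = 18955 + 9 = 18964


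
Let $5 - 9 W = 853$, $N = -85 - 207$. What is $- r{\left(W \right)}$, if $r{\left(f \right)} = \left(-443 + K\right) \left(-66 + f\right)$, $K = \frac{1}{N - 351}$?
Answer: $- \frac{45639300}{643} \approx -70979.0$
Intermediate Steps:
$N = -292$
$W = - \frac{848}{9}$ ($W = \frac{5}{9} - \frac{853}{9} = - \frac{848}{9} \approx -94.222$)
$K = - \frac{1}{643}$ ($K = \frac{1}{-292 - 351} = \frac{1}{-643} = - \frac{1}{643} \approx -0.0015552$)
$r{\left(f \right)} = \frac{18800100}{643} - \frac{284850 f}{643}$ ($r{\left(f \right)} = \left(-443 - \frac{1}{643}\right) \left(-66 + f\right) = - \frac{284850 \left(-66 + f\right)}{643} = \frac{18800100}{643} - \frac{284850 f}{643}$)
$- r{\left(W \right)} = - (\frac{18800100}{643} - - \frac{26839200}{643}) = - (\frac{18800100}{643} + \frac{26839200}{643}) = \left(-1\right) \frac{45639300}{643} = - \frac{45639300}{643}$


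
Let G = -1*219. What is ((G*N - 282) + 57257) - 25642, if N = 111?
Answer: 7024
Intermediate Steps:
G = -219
((G*N - 282) + 57257) - 25642 = ((-219*111 - 282) + 57257) - 25642 = ((-24309 - 282) + 57257) - 25642 = (-24591 + 57257) - 25642 = 32666 - 25642 = 7024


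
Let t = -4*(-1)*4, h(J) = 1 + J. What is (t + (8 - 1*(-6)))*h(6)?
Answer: 210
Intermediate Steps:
t = 16 (t = 4*4 = 16)
(t + (8 - 1*(-6)))*h(6) = (16 + (8 - 1*(-6)))*(1 + 6) = (16 + (8 + 6))*7 = (16 + 14)*7 = 30*7 = 210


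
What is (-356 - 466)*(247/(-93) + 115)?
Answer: -2862752/31 ≈ -92347.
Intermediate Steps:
(-356 - 466)*(247/(-93) + 115) = -822*(247*(-1/93) + 115) = -822*(-247/93 + 115) = -822*10448/93 = -2862752/31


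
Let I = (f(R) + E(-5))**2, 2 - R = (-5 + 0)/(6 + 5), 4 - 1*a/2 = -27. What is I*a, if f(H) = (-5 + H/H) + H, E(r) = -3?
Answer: 155000/121 ≈ 1281.0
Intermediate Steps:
a = 62 (a = 8 - 2*(-27) = 8 + 54 = 62)
R = 27/11 (R = 2 - (-5 + 0)/(6 + 5) = 2 - (-5)/11 = 2 - 1*(-5/11) = 2 + 5/11 = 27/11 ≈ 2.4545)
f(H) = -4 + H (f(H) = (-5 + 1) + H = -4 + H)
I = 2500/121 (I = ((-4 + 27/11) - 3)**2 = (-17/11 - 3)**2 = (-50/11)**2 = 2500/121 ≈ 20.661)
I*a = (2500/121)*62 = 155000/121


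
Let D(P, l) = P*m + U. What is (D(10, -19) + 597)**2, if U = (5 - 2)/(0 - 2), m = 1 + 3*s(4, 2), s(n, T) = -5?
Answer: 829921/4 ≈ 2.0748e+5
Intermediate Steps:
m = -14 (m = 1 + 3*(-5) = 1 - 15 = -14)
U = -3/2 (U = 3/(-2) = 3*(-1/2) = -3/2 ≈ -1.5000)
D(P, l) = -3/2 - 14*P (D(P, l) = P*(-14) - 3/2 = -14*P - 3/2 = -3/2 - 14*P)
(D(10, -19) + 597)**2 = ((-3/2 - 14*10) + 597)**2 = ((-3/2 - 140) + 597)**2 = (-283/2 + 597)**2 = (911/2)**2 = 829921/4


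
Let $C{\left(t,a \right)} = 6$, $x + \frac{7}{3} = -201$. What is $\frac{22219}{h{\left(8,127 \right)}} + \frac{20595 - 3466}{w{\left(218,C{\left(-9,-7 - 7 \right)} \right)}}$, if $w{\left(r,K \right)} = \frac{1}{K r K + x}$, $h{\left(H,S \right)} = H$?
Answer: $\frac{3142758545}{24} \approx 1.3095 \cdot 10^{8}$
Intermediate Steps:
$x = - \frac{610}{3}$ ($x = - \frac{7}{3} - 201 = - \frac{610}{3} \approx -203.33$)
$w{\left(r,K \right)} = \frac{1}{- \frac{610}{3} + r K^{2}}$ ($w{\left(r,K \right)} = \frac{1}{K r K - \frac{610}{3}} = \frac{1}{r K^{2} - \frac{610}{3}} = \frac{1}{- \frac{610}{3} + r K^{2}}$)
$\frac{22219}{h{\left(8,127 \right)}} + \frac{20595 - 3466}{w{\left(218,C{\left(-9,-7 - 7 \right)} \right)}} = \frac{22219}{8} + \frac{20595 - 3466}{3 \frac{1}{-610 + 3 \cdot 218 \cdot 6^{2}}} = 22219 \cdot \frac{1}{8} + \frac{20595 - 3466}{3 \frac{1}{-610 + 3 \cdot 218 \cdot 36}} = \frac{22219}{8} + \frac{17129}{3 \frac{1}{-610 + 23544}} = \frac{22219}{8} + \frac{17129}{3 \cdot \frac{1}{22934}} = \frac{22219}{8} + \frac{17129}{\frac{3}{22934}} = \frac{22219}{8} + 17129 \cdot \frac{22934}{3} = \frac{22219}{8} + \frac{392836486}{3} = \frac{3142758545}{24}$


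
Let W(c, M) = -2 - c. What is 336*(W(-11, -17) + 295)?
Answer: 102144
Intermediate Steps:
336*(W(-11, -17) + 295) = 336*((-2 - 1*(-11)) + 295) = 336*((-2 + 11) + 295) = 336*(9 + 295) = 336*304 = 102144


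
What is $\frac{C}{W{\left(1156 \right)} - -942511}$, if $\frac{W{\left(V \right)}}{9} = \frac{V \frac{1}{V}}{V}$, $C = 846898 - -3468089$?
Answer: $\frac{4988124972}{1089542725} \approx 4.5782$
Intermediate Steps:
$C = 4314987$ ($C = 846898 + 3468089 = 4314987$)
$W{\left(V \right)} = \frac{9}{V}$ ($W{\left(V \right)} = 9 \frac{V \frac{1}{V}}{V} = 9 \cdot 1 \frac{1}{V} = \frac{9}{V}$)
$\frac{C}{W{\left(1156 \right)} - -942511} = \frac{4314987}{\frac{9}{1156} - -942511} = \frac{4314987}{9 \cdot \frac{1}{1156} + 942511} = \frac{4314987}{\frac{9}{1156} + 942511} = \frac{4314987}{\frac{1089542725}{1156}} = 4314987 \cdot \frac{1156}{1089542725} = \frac{4988124972}{1089542725}$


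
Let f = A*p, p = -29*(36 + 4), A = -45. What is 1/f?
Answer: 1/52200 ≈ 1.9157e-5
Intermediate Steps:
p = -1160 (p = -29*40 = -1160)
f = 52200 (f = -45*(-1160) = 52200)
1/f = 1/52200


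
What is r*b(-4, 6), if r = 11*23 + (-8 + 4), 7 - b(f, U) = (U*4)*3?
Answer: -16185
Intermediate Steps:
b(f, U) = 7 - 12*U (b(f, U) = 7 - U*4*3 = 7 - 4*U*3 = 7 - 12*U)
r = 249 (r = 253 - 4 = 249)
r*b(-4, 6) = 249*(7 - 12*6) = 249*(7 - 72) = 249*(-65) = -16185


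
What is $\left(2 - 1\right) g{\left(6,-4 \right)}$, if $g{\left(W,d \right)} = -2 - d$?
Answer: $2$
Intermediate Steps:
$\left(2 - 1\right) g{\left(6,-4 \right)} = \left(2 - 1\right) \left(-2 - -4\right) = 1 \left(-2 + 4\right) = 1 \cdot 2 = 2$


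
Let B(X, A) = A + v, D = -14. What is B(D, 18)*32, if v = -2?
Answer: 512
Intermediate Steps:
B(X, A) = -2 + A (B(X, A) = A - 2 = -2 + A)
B(D, 18)*32 = (-2 + 18)*32 = 16*32 = 512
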